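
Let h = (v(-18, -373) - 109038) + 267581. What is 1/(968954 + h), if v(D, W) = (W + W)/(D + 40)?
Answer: 11/12402094 ≈ 8.8695e-7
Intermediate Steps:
v(D, W) = 2*W/(40 + D) (v(D, W) = (2*W)/(40 + D) = 2*W/(40 + D))
h = 1743600/11 (h = (2*(-373)/(40 - 18) - 109038) + 267581 = (2*(-373)/22 - 109038) + 267581 = (2*(-373)*(1/22) - 109038) + 267581 = (-373/11 - 109038) + 267581 = -1199791/11 + 267581 = 1743600/11 ≈ 1.5851e+5)
1/(968954 + h) = 1/(968954 + 1743600/11) = 1/(12402094/11) = 11/12402094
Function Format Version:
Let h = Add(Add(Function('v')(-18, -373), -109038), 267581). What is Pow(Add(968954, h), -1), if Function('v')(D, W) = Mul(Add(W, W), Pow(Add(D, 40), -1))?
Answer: Rational(11, 12402094) ≈ 8.8695e-7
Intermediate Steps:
Function('v')(D, W) = Mul(2, W, Pow(Add(40, D), -1)) (Function('v')(D, W) = Mul(Mul(2, W), Pow(Add(40, D), -1)) = Mul(2, W, Pow(Add(40, D), -1)))
h = Rational(1743600, 11) (h = Add(Add(Mul(2, -373, Pow(Add(40, -18), -1)), -109038), 267581) = Add(Add(Mul(2, -373, Pow(22, -1)), -109038), 267581) = Add(Add(Mul(2, -373, Rational(1, 22)), -109038), 267581) = Add(Add(Rational(-373, 11), -109038), 267581) = Add(Rational(-1199791, 11), 267581) = Rational(1743600, 11) ≈ 1.5851e+5)
Pow(Add(968954, h), -1) = Pow(Add(968954, Rational(1743600, 11)), -1) = Pow(Rational(12402094, 11), -1) = Rational(11, 12402094)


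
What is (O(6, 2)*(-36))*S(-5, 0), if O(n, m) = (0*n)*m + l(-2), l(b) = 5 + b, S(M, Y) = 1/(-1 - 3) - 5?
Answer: 567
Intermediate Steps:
S(M, Y) = -21/4 (S(M, Y) = 1/(-4) - 5 = -¼ - 5 = -21/4)
O(n, m) = 3 (O(n, m) = (0*n)*m + (5 - 2) = 0*m + 3 = 0 + 3 = 3)
(O(6, 2)*(-36))*S(-5, 0) = (3*(-36))*(-21/4) = -108*(-21/4) = 567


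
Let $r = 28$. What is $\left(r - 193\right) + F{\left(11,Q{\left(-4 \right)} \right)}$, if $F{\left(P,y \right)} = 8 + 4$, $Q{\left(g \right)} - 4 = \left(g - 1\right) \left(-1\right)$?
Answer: $-153$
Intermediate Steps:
$Q{\left(g \right)} = 5 - g$ ($Q{\left(g \right)} = 4 + \left(g - 1\right) \left(-1\right) = 4 + \left(-1 + g\right) \left(-1\right) = 4 - \left(-1 + g\right) = 5 - g$)
$F{\left(P,y \right)} = 12$
$\left(r - 193\right) + F{\left(11,Q{\left(-4 \right)} \right)} = \left(28 - 193\right) + 12 = -165 + 12 = -153$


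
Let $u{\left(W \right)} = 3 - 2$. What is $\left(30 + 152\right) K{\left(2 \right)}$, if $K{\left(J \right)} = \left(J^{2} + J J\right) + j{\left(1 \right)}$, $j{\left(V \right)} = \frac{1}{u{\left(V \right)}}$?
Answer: $1638$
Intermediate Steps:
$u{\left(W \right)} = 1$
$j{\left(V \right)} = 1$ ($j{\left(V \right)} = 1^{-1} = 1$)
$K{\left(J \right)} = 1 + 2 J^{2}$ ($K{\left(J \right)} = \left(J^{2} + J J\right) + 1 = \left(J^{2} + J^{2}\right) + 1 = 2 J^{2} + 1 = 1 + 2 J^{2}$)
$\left(30 + 152\right) K{\left(2 \right)} = \left(30 + 152\right) \left(1 + 2 \cdot 2^{2}\right) = 182 \left(1 + 2 \cdot 4\right) = 182 \left(1 + 8\right) = 182 \cdot 9 = 1638$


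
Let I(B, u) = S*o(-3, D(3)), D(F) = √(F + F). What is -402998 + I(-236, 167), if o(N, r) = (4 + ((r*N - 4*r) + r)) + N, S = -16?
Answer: -403014 + 96*√6 ≈ -4.0278e+5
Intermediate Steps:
D(F) = √2*√F (D(F) = √(2*F) = √2*√F)
o(N, r) = 4 + N - 3*r + N*r (o(N, r) = (4 + ((N*r - 4*r) + r)) + N = (4 + ((-4*r + N*r) + r)) + N = (4 + (-3*r + N*r)) + N = (4 - 3*r + N*r) + N = 4 + N - 3*r + N*r)
I(B, u) = -16 + 96*√6 (I(B, u) = -16*(4 - 3 - 3*√2*√3 - 3*√2*√3) = -16*(4 - 3 - 3*√6 - 3*√6) = -16*(1 - 6*√6) = -16 + 96*√6)
-402998 + I(-236, 167) = -402998 + (-16 + 96*√6) = -403014 + 96*√6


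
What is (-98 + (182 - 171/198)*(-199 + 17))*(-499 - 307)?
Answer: 293152678/11 ≈ 2.6650e+7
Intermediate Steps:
(-98 + (182 - 171/198)*(-199 + 17))*(-499 - 307) = (-98 + (182 - 171*1/198)*(-182))*(-806) = (-98 + (182 - 19/22)*(-182))*(-806) = (-98 + (3985/22)*(-182))*(-806) = (-98 - 362635/11)*(-806) = -363713/11*(-806) = 293152678/11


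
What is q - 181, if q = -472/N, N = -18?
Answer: -1393/9 ≈ -154.78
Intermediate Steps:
q = 236/9 (q = -472/(-18) = -472*(-1/18) = 236/9 ≈ 26.222)
q - 181 = 236/9 - 181 = -1393/9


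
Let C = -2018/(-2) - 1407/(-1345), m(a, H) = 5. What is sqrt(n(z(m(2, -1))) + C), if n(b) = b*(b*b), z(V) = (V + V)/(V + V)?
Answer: sqrt(1829007665)/1345 ≈ 31.797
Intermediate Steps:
z(V) = 1 (z(V) = (2*V)/((2*V)) = (2*V)*(1/(2*V)) = 1)
n(b) = b**3 (n(b) = b*b**2 = b**3)
C = 1358512/1345 (C = -2018*(-1/2) - 1407*(-1/1345) = 1009 + 1407/1345 = 1358512/1345 ≈ 1010.0)
sqrt(n(z(m(2, -1))) + C) = sqrt(1**3 + 1358512/1345) = sqrt(1 + 1358512/1345) = sqrt(1359857/1345) = sqrt(1829007665)/1345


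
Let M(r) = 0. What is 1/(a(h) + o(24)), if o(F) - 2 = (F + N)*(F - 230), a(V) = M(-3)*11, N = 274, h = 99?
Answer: -1/61386 ≈ -1.6290e-5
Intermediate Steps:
a(V) = 0 (a(V) = 0*11 = 0)
o(F) = 2 + (-230 + F)*(274 + F) (o(F) = 2 + (F + 274)*(F - 230) = 2 + (274 + F)*(-230 + F) = 2 + (-230 + F)*(274 + F))
1/(a(h) + o(24)) = 1/(0 + (-63018 + 24**2 + 44*24)) = 1/(0 + (-63018 + 576 + 1056)) = 1/(0 - 61386) = 1/(-61386) = -1/61386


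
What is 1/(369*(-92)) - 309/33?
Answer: -3496655/373428 ≈ -9.3637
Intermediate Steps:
1/(369*(-92)) - 309/33 = (1/369)*(-1/92) - 309*1/33 = -1/33948 - 103/11 = -3496655/373428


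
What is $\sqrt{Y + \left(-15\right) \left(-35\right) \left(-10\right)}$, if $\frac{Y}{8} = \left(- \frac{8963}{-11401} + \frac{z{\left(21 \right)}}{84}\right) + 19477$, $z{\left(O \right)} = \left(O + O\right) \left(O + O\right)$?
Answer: $\frac{\sqrt{19593645023238}}{11401} \approx 388.25$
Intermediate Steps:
$z{\left(O \right)} = 4 O^{2}$ ($z{\left(O \right)} = 2 O 2 O = 4 O^{2}$)
$Y = \frac{1778445288}{11401}$ ($Y = 8 \left(\left(- \frac{8963}{-11401} + \frac{4 \cdot 21^{2}}{84}\right) + 19477\right) = 8 \left(\left(\left(-8963\right) \left(- \frac{1}{11401}\right) + 4 \cdot 441 \cdot \frac{1}{84}\right) + 19477\right) = 8 \left(\left(\frac{8963}{11401} + 1764 \cdot \frac{1}{84}\right) + 19477\right) = 8 \left(\left(\frac{8963}{11401} + 21\right) + 19477\right) = 8 \left(\frac{248384}{11401} + 19477\right) = 8 \cdot \frac{222305661}{11401} = \frac{1778445288}{11401} \approx 1.5599 \cdot 10^{5}$)
$\sqrt{Y + \left(-15\right) \left(-35\right) \left(-10\right)} = \sqrt{\frac{1778445288}{11401} + \left(-15\right) \left(-35\right) \left(-10\right)} = \sqrt{\frac{1778445288}{11401} + 525 \left(-10\right)} = \sqrt{\frac{1778445288}{11401} - 5250} = \sqrt{\frac{1718590038}{11401}} = \frac{\sqrt{19593645023238}}{11401}$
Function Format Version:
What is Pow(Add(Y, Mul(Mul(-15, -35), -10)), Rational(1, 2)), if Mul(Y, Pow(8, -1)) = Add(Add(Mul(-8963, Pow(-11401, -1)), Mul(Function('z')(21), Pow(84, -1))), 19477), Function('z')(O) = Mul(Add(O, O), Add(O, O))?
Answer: Mul(Rational(1, 11401), Pow(19593645023238, Rational(1, 2))) ≈ 388.25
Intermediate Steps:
Function('z')(O) = Mul(4, Pow(O, 2)) (Function('z')(O) = Mul(Mul(2, O), Mul(2, O)) = Mul(4, Pow(O, 2)))
Y = Rational(1778445288, 11401) (Y = Mul(8, Add(Add(Mul(-8963, Pow(-11401, -1)), Mul(Mul(4, Pow(21, 2)), Pow(84, -1))), 19477)) = Mul(8, Add(Add(Mul(-8963, Rational(-1, 11401)), Mul(Mul(4, 441), Rational(1, 84))), 19477)) = Mul(8, Add(Add(Rational(8963, 11401), Mul(1764, Rational(1, 84))), 19477)) = Mul(8, Add(Add(Rational(8963, 11401), 21), 19477)) = Mul(8, Add(Rational(248384, 11401), 19477)) = Mul(8, Rational(222305661, 11401)) = Rational(1778445288, 11401) ≈ 1.5599e+5)
Pow(Add(Y, Mul(Mul(-15, -35), -10)), Rational(1, 2)) = Pow(Add(Rational(1778445288, 11401), Mul(Mul(-15, -35), -10)), Rational(1, 2)) = Pow(Add(Rational(1778445288, 11401), Mul(525, -10)), Rational(1, 2)) = Pow(Add(Rational(1778445288, 11401), -5250), Rational(1, 2)) = Pow(Rational(1718590038, 11401), Rational(1, 2)) = Mul(Rational(1, 11401), Pow(19593645023238, Rational(1, 2)))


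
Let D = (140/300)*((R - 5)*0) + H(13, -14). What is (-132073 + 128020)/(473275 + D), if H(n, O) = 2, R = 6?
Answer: -193/22537 ≈ -0.0085637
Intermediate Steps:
D = 2 (D = (140/300)*((6 - 5)*0) + 2 = (140*(1/300))*(1*0) + 2 = (7/15)*0 + 2 = 0 + 2 = 2)
(-132073 + 128020)/(473275 + D) = (-132073 + 128020)/(473275 + 2) = -4053/473277 = -4053*1/473277 = -193/22537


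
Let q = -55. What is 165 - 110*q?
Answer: 6215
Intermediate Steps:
165 - 110*q = 165 - 110*(-55) = 165 + 6050 = 6215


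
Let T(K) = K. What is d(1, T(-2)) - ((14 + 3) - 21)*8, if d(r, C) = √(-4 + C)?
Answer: 32 + I*√6 ≈ 32.0 + 2.4495*I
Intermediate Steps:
d(1, T(-2)) - ((14 + 3) - 21)*8 = √(-4 - 2) - ((14 + 3) - 21)*8 = √(-6) - (17 - 21)*8 = I*√6 - (-4)*8 = I*√6 - 1*(-32) = I*√6 + 32 = 32 + I*√6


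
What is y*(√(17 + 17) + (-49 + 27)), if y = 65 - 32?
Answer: -726 + 33*√34 ≈ -533.58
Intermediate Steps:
y = 33
y*(√(17 + 17) + (-49 + 27)) = 33*(√(17 + 17) + (-49 + 27)) = 33*(√34 - 22) = 33*(-22 + √34) = -726 + 33*√34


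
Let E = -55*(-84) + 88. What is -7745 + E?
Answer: -3037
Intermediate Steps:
E = 4708 (E = 4620 + 88 = 4708)
-7745 + E = -7745 + 4708 = -3037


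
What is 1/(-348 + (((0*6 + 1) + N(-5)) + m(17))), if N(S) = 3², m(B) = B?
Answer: -1/321 ≈ -0.0031153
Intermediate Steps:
N(S) = 9
1/(-348 + (((0*6 + 1) + N(-5)) + m(17))) = 1/(-348 + (((0*6 + 1) + 9) + 17)) = 1/(-348 + (((0 + 1) + 9) + 17)) = 1/(-348 + ((1 + 9) + 17)) = 1/(-348 + (10 + 17)) = 1/(-348 + 27) = 1/(-321) = -1/321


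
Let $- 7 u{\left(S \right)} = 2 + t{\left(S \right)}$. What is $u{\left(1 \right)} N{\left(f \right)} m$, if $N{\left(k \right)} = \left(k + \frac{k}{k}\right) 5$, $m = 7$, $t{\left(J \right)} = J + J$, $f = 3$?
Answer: $-80$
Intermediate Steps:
$t{\left(J \right)} = 2 J$
$N{\left(k \right)} = 5 + 5 k$ ($N{\left(k \right)} = \left(k + 1\right) 5 = \left(1 + k\right) 5 = 5 + 5 k$)
$u{\left(S \right)} = - \frac{2}{7} - \frac{2 S}{7}$ ($u{\left(S \right)} = - \frac{2 + 2 S}{7} = - \frac{2}{7} - \frac{2 S}{7}$)
$u{\left(1 \right)} N{\left(f \right)} m = \left(- \frac{2}{7} - \frac{2}{7}\right) \left(5 + 5 \cdot 3\right) 7 = \left(- \frac{2}{7} - \frac{2}{7}\right) \left(5 + 15\right) 7 = \left(- \frac{4}{7}\right) 20 \cdot 7 = \left(- \frac{80}{7}\right) 7 = -80$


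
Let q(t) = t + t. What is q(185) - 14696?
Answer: -14326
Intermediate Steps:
q(t) = 2*t
q(185) - 14696 = 2*185 - 14696 = 370 - 14696 = -14326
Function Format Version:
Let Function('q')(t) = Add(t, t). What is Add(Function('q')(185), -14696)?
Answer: -14326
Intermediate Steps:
Function('q')(t) = Mul(2, t)
Add(Function('q')(185), -14696) = Add(Mul(2, 185), -14696) = Add(370, -14696) = -14326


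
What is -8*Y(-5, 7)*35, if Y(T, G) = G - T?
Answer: -3360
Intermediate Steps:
-8*Y(-5, 7)*35 = -8*(7 - 1*(-5))*35 = -8*(7 + 5)*35 = -8*12*35 = -96*35 = -3360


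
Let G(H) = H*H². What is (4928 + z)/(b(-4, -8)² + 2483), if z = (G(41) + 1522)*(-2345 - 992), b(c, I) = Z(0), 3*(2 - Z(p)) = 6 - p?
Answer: -235063363/2483 ≈ -94669.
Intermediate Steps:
Z(p) = p/3 (Z(p) = 2 - (6 - p)/3 = 2 + (-2 + p/3) = p/3)
b(c, I) = 0 (b(c, I) = (⅓)*0 = 0)
G(H) = H³
z = -235068291 (z = (41³ + 1522)*(-2345 - 992) = (68921 + 1522)*(-3337) = 70443*(-3337) = -235068291)
(4928 + z)/(b(-4, -8)² + 2483) = (4928 - 235068291)/(0² + 2483) = -235063363/(0 + 2483) = -235063363/2483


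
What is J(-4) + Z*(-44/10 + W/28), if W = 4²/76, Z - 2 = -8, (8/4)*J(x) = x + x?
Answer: 14866/665 ≈ 22.355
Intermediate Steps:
J(x) = x (J(x) = (x + x)/2 = (2*x)/2 = x)
Z = -6 (Z = 2 - 8 = -6)
W = 4/19 (W = 16*(1/76) = 4/19 ≈ 0.21053)
J(-4) + Z*(-44/10 + W/28) = -4 - 6*(-44/10 + (4/19)/28) = -4 - 6*(-44*⅒ + (4/19)*(1/28)) = -4 - 6*(-22/5 + 1/133) = -4 - 6*(-2921/665) = -4 + 17526/665 = 14866/665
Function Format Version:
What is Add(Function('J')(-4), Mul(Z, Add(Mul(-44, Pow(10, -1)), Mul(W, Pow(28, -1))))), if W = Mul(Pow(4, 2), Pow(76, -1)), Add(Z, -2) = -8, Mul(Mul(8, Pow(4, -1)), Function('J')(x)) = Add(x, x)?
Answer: Rational(14866, 665) ≈ 22.355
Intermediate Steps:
Function('J')(x) = x (Function('J')(x) = Mul(Rational(1, 2), Add(x, x)) = Mul(Rational(1, 2), Mul(2, x)) = x)
Z = -6 (Z = Add(2, -8) = -6)
W = Rational(4, 19) (W = Mul(16, Rational(1, 76)) = Rational(4, 19) ≈ 0.21053)
Add(Function('J')(-4), Mul(Z, Add(Mul(-44, Pow(10, -1)), Mul(W, Pow(28, -1))))) = Add(-4, Mul(-6, Add(Mul(-44, Pow(10, -1)), Mul(Rational(4, 19), Pow(28, -1))))) = Add(-4, Mul(-6, Add(Mul(-44, Rational(1, 10)), Mul(Rational(4, 19), Rational(1, 28))))) = Add(-4, Mul(-6, Add(Rational(-22, 5), Rational(1, 133)))) = Add(-4, Mul(-6, Rational(-2921, 665))) = Add(-4, Rational(17526, 665)) = Rational(14866, 665)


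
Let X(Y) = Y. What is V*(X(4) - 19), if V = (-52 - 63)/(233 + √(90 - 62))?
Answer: 133975/18087 - 1150*√7/18087 ≈ 7.2390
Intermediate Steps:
V = -115/(233 + 2*√7) (V = -115/(233 + √28) = -115/(233 + 2*√7) ≈ -0.48260)
V*(X(4) - 19) = (-26795/54261 + 230*√7/54261)*(4 - 19) = (-26795/54261 + 230*√7/54261)*(-15) = 133975/18087 - 1150*√7/18087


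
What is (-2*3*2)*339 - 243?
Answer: -4311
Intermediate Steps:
(-2*3*2)*339 - 243 = -6*2*339 - 243 = -12*339 - 243 = -4068 - 243 = -4311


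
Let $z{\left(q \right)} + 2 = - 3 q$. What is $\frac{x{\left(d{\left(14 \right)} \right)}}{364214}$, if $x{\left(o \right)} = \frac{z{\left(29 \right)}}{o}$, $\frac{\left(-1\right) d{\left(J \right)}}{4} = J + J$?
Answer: $\frac{89}{40791968} \approx 2.1818 \cdot 10^{-6}$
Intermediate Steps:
$z{\left(q \right)} = -2 - 3 q$
$d{\left(J \right)} = - 8 J$ ($d{\left(J \right)} = - 4 \left(J + J\right) = - 4 \cdot 2 J = - 8 J$)
$x{\left(o \right)} = - \frac{89}{o}$ ($x{\left(o \right)} = \frac{-2 - 87}{o} = - \frac{89}{o}$)
$\frac{x{\left(d{\left(14 \right)} \right)}}{364214} = \frac{\left(-89\right) \frac{1}{\left(-8\right) 14}}{364214} = - \frac{89}{-112} \cdot \frac{1}{364214} = \left(-89\right) \left(- \frac{1}{112}\right) \frac{1}{364214} = \frac{89}{112} \cdot \frac{1}{364214} = \frac{89}{40791968}$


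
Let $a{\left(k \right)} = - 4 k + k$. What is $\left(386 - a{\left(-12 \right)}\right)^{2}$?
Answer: $122500$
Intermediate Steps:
$a{\left(k \right)} = - 3 k$
$\left(386 - a{\left(-12 \right)}\right)^{2} = \left(386 - \left(-3\right) \left(-12\right)\right)^{2} = \left(386 - 36\right)^{2} = 350^{2} = 122500$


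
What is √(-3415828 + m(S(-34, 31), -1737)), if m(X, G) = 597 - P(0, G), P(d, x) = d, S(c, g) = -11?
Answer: I*√3415231 ≈ 1848.0*I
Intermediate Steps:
m(X, G) = 597 (m(X, G) = 597 - 1*0 = 597 + 0 = 597)
√(-3415828 + m(S(-34, 31), -1737)) = √(-3415828 + 597) = √(-3415231) = I*√3415231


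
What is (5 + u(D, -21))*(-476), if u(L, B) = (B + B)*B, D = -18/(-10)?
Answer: -422212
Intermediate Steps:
D = 9/5 (D = -18*(-⅒) = 9/5 ≈ 1.8000)
u(L, B) = 2*B² (u(L, B) = (2*B)*B = 2*B²)
(5 + u(D, -21))*(-476) = (5 + 2*(-21)²)*(-476) = (5 + 2*441)*(-476) = (5 + 882)*(-476) = 887*(-476) = -422212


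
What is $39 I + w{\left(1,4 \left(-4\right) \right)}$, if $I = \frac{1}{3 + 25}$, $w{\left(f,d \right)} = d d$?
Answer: $\frac{7207}{28} \approx 257.39$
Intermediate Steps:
$w{\left(f,d \right)} = d^{2}$
$I = \frac{1}{28} \approx 0.035714$
$39 I + w{\left(1,4 \left(-4\right) \right)} = 39 \cdot \frac{1}{28} + \left(4 \left(-4\right)\right)^{2} = \frac{39}{28} + \left(-16\right)^{2} = \frac{39}{28} + 256 = \frac{7207}{28}$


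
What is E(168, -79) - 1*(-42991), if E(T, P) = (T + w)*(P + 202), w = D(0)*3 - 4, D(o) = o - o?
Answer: 63163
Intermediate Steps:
D(o) = 0
w = -4 (w = 0*3 - 4 = 0 - 4 = -4)
E(T, P) = (-4 + T)*(202 + P) (E(T, P) = (T - 4)*(P + 202) = (-4 + T)*(202 + P))
E(168, -79) - 1*(-42991) = (-808 - 4*(-79) + 202*168 - 79*168) - 1*(-42991) = (-808 + 316 + 33936 - 13272) + 42991 = 20172 + 42991 = 63163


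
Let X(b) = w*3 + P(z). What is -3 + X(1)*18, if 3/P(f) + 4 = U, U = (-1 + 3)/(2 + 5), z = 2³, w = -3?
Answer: -2334/13 ≈ -179.54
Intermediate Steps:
z = 8
U = 2/7 ≈ 0.28571
P(f) = -21/26 (P(f) = 3/(-4 + 2/7) = 3/(-26/7) = 3*(-7/26) = -21/26)
X(b) = -255/26 (X(b) = -3*3 - 21/26 = -9 - 21/26 = -255/26)
-3 + X(1)*18 = -3 - 255/26*18 = -3 - 2295/13 = -2334/13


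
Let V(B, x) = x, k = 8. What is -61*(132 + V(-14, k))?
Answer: -8540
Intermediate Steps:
-61*(132 + V(-14, k)) = -61*(132 + 8) = -61*140 = -8540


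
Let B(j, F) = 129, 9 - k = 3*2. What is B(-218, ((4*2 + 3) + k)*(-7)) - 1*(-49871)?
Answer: 50000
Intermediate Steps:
k = 3 (k = 9 - 3*2 = 9 - 1*6 = 9 - 6 = 3)
B(-218, ((4*2 + 3) + k)*(-7)) - 1*(-49871) = 129 - 1*(-49871) = 129 + 49871 = 50000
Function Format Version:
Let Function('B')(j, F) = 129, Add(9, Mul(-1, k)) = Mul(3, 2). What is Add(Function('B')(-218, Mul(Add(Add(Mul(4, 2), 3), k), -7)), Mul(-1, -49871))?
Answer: 50000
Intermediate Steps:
k = 3 (k = Add(9, Mul(-1, Mul(3, 2))) = Add(9, Mul(-1, 6)) = Add(9, -6) = 3)
Add(Function('B')(-218, Mul(Add(Add(Mul(4, 2), 3), k), -7)), Mul(-1, -49871)) = Add(129, Mul(-1, -49871)) = Add(129, 49871) = 50000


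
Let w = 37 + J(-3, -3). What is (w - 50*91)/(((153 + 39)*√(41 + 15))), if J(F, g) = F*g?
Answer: -563*√14/672 ≈ -3.1348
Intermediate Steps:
w = 46 (w = 37 - 3*(-3) = 37 + 9 = 46)
(w - 50*91)/(((153 + 39)*√(41 + 15))) = (46 - 50*91)/(((153 + 39)*√(41 + 15))) = (46 - 4550)/((192*√56)) = -4504*√14/5376 = -563*√14/672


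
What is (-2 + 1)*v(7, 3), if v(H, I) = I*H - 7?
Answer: -14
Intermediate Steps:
v(H, I) = -7 + H*I (v(H, I) = H*I - 7 = -7 + H*I)
(-2 + 1)*v(7, 3) = (-2 + 1)*(-7 + 7*3) = -(-7 + 21) = -1*14 = -14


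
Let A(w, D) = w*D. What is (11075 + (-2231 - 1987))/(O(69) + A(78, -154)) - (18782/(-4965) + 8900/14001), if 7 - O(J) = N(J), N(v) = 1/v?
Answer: 16481587871803/6398049244210 ≈ 2.5760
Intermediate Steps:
A(w, D) = D*w
N(v) = 1/v
O(J) = 7 - 1/J
(11075 + (-2231 - 1987))/(O(69) + A(78, -154)) - (18782/(-4965) + 8900/14001) = (11075 + (-2231 - 1987))/((7 - 1/69) - 154*78) - (18782/(-4965) + 8900/14001) = (11075 - 4218)/((7 - 1*1/69) - 12012) - (18782*(-1/4965) + 8900*(1/14001)) = 6857/((7 - 1/69) - 12012) - (-18782/4965 + 8900/14001) = 6857/(482/69 - 12012) - 1*(-24308698/7723885) = 6857/(-828346/69) + 24308698/7723885 = 6857*(-69/828346) + 24308698/7723885 = -473133/828346 + 24308698/7723885 = 16481587871803/6398049244210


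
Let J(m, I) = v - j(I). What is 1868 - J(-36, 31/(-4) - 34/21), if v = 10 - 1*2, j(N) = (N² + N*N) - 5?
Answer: 7163809/3528 ≈ 2030.6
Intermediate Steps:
j(N) = -5 + 2*N² (j(N) = (N² + N²) - 5 = 2*N² - 5 = -5 + 2*N²)
v = 8 (v = 10 - 2 = 8)
J(m, I) = 13 - 2*I² (J(m, I) = 8 - (-5 + 2*I²) = 8 + (5 - 2*I²) = 13 - 2*I²)
1868 - J(-36, 31/(-4) - 34/21) = 1868 - (13 - 2*(31/(-4) - 34/21)²) = 1868 - (13 - 2*(31*(-¼) - 34*1/21)²) = 1868 - (13 - 2*(-31/4 - 34/21)²) = 1868 - (13 - 2*(-787/84)²) = 1868 - (13 - 2*619369/7056) = 1868 - (13 - 619369/3528) = 1868 - 1*(-573505/3528) = 1868 + 573505/3528 = 7163809/3528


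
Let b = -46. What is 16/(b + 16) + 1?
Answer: 7/15 ≈ 0.46667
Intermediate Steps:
16/(b + 16) + 1 = 16/(-46 + 16) + 1 = 16/(-30) + 1 = -1/30*16 + 1 = -8/15 + 1 = 7/15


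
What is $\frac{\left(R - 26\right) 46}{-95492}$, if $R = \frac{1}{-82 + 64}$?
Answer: $\frac{10787}{859428} \approx 0.012551$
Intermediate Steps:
$R = - \frac{1}{18}$ ($R = \frac{1}{-18} = - \frac{1}{18} \approx -0.055556$)
$\frac{\left(R - 26\right) 46}{-95492} = \frac{\left(- \frac{1}{18} - 26\right) 46}{-95492} = \left(- \frac{469}{18}\right) 46 \left(- \frac{1}{95492}\right) = \left(- \frac{10787}{9}\right) \left(- \frac{1}{95492}\right) = \frac{10787}{859428}$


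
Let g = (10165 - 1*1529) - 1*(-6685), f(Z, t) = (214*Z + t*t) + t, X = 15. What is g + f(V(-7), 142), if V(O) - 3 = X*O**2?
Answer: 193559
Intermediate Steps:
V(O) = 3 + 15*O**2
f(Z, t) = t + t**2 + 214*Z (f(Z, t) = (214*Z + t**2) + t = (t**2 + 214*Z) + t = t + t**2 + 214*Z)
g = 15321 (g = (10165 - 1529) + 6685 = 8636 + 6685 = 15321)
g + f(V(-7), 142) = 15321 + (142 + 142**2 + 214*(3 + 15*(-7)**2)) = 15321 + (142 + 20164 + 214*(3 + 15*49)) = 15321 + (142 + 20164 + 214*(3 + 735)) = 15321 + (142 + 20164 + 214*738) = 15321 + (142 + 20164 + 157932) = 15321 + 178238 = 193559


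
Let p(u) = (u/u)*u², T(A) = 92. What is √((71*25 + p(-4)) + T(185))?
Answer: √1883 ≈ 43.394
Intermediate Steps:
p(u) = u² (p(u) = 1*u² = u²)
√((71*25 + p(-4)) + T(185)) = √((71*25 + (-4)²) + 92) = √((1775 + 16) + 92) = √(1791 + 92) = √1883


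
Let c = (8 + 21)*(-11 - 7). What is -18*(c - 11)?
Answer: 9594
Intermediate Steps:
c = -522 (c = 29*(-18) = -522)
-18*(c - 11) = -18*(-522 - 11) = -18*(-533) = 9594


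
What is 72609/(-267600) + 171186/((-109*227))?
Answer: -15868646029/2207075600 ≈ -7.1899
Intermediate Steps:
72609/(-267600) + 171186/((-109*227)) = 72609*(-1/267600) + 171186/(-24743) = -24203/89200 + 171186*(-1/24743) = -24203/89200 - 171186/24743 = -15868646029/2207075600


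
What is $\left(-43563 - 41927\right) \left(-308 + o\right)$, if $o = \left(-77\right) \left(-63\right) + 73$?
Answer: $-394621840$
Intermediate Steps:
$o = 4924$ ($o = 4851 + 73 = 4924$)
$\left(-43563 - 41927\right) \left(-308 + o\right) = \left(-43563 - 41927\right) \left(-308 + 4924\right) = \left(-43563 - 41927\right) 4616 = \left(-85490\right) 4616 = -394621840$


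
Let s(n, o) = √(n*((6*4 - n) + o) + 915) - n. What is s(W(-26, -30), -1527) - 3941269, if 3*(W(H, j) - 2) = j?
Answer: -3941261 + 5*√515 ≈ -3.9411e+6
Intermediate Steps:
W(H, j) = 2 + j/3
s(n, o) = √(915 + n*(24 + o - n)) - n (s(n, o) = √(n*((24 - n) + o) + 915) - n = √(n*(24 + o - n) + 915) - n = √(915 + n*(24 + o - n)) - n)
s(W(-26, -30), -1527) - 3941269 = (√(915 - (2 + (⅓)*(-30))² + 24*(2 + (⅓)*(-30)) + (2 + (⅓)*(-30))*(-1527)) - (2 + (⅓)*(-30))) - 3941269 = (√(915 - (2 - 10)² + 24*(2 - 10) + (2 - 10)*(-1527)) - (2 - 10)) - 3941269 = (√(915 - 1*(-8)² + 24*(-8) - 8*(-1527)) - 1*(-8)) - 3941269 = (√(915 - 1*64 - 192 + 12216) + 8) - 3941269 = (√(915 - 64 - 192 + 12216) + 8) - 3941269 = (√12875 + 8) - 3941269 = (5*√515 + 8) - 3941269 = (8 + 5*√515) - 3941269 = -3941261 + 5*√515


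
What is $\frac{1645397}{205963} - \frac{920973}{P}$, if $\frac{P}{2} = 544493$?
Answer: $\frac{1602127935443}{224290823518} \approx 7.1431$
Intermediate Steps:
$P = 1088986$ ($P = 2 \cdot 544493 = 1088986$)
$\frac{1645397}{205963} - \frac{920973}{P} = \frac{1645397}{205963} - \frac{920973}{1088986} = \frac{1602127935443}{224290823518}$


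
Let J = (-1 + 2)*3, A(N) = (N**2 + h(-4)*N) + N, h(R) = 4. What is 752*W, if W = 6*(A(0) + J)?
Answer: 13536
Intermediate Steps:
A(N) = N**2 + 5*N (A(N) = (N**2 + 4*N) + N = N**2 + 5*N)
J = 3 (J = 1*3 = 3)
W = 18 (W = 6*(0*(5 + 0) + 3) = 6*(0*5 + 3) = 6*(0 + 3) = 6*3 = 18)
752*W = 752*18 = 13536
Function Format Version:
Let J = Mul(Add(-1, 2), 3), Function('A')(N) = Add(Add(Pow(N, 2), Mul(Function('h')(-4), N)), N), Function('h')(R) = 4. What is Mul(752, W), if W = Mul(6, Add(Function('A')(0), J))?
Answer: 13536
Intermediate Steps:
Function('A')(N) = Add(Pow(N, 2), Mul(5, N)) (Function('A')(N) = Add(Add(Pow(N, 2), Mul(4, N)), N) = Add(Pow(N, 2), Mul(5, N)))
J = 3 (J = Mul(1, 3) = 3)
W = 18 (W = Mul(6, Add(Mul(0, Add(5, 0)), 3)) = Mul(6, Add(Mul(0, 5), 3)) = Mul(6, Add(0, 3)) = Mul(6, 3) = 18)
Mul(752, W) = Mul(752, 18) = 13536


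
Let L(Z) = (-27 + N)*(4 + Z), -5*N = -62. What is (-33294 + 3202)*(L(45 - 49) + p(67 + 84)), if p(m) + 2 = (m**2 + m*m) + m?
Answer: -1376739092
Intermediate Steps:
N = 62/5 (N = -1/5*(-62) = 62/5 ≈ 12.400)
L(Z) = -292/5 - 73*Z/5 (L(Z) = (-27 + 62/5)*(4 + Z) = -73*(4 + Z)/5 = -292/5 - 73*Z/5)
p(m) = -2 + m + 2*m**2 (p(m) = -2 + ((m**2 + m*m) + m) = -2 + ((m**2 + m**2) + m) = -2 + (2*m**2 + m) = -2 + (m + 2*m**2) = -2 + m + 2*m**2)
(-33294 + 3202)*(L(45 - 49) + p(67 + 84)) = (-33294 + 3202)*((-292/5 - 73*(45 - 49)/5) + (-2 + (67 + 84) + 2*(67 + 84)**2)) = -30092*((-292/5 - 73/5*(-4)) + (-2 + 151 + 2*151**2)) = -30092*((-292/5 + 292/5) + (-2 + 151 + 2*22801)) = -30092*(0 + (-2 + 151 + 45602)) = -30092*(0 + 45751) = -30092*45751 = -1376739092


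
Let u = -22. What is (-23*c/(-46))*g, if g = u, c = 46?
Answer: -506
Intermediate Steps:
g = -22
(-23*c/(-46))*g = -1058/(-46)*(-22) = -1058*(-1)/46*(-22) = -23*(-1)*(-22) = 23*(-22) = -506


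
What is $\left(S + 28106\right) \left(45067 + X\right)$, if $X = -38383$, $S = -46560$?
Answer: $-123346536$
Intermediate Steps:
$\left(S + 28106\right) \left(45067 + X\right) = \left(-46560 + 28106\right) \left(45067 - 38383\right) = \left(-18454\right) 6684 = -123346536$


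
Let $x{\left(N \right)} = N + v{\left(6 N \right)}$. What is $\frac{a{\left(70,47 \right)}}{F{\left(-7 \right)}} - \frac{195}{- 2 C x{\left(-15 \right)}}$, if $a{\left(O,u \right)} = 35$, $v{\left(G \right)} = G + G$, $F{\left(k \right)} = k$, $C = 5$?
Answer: $- \frac{51}{10} \approx -5.1$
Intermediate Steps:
$v{\left(G \right)} = 2 G$
$x{\left(N \right)} = 13 N$ ($x{\left(N \right)} = N + 2 \cdot 6 N = N + 12 N = 13 N$)
$\frac{a{\left(70,47 \right)}}{F{\left(-7 \right)}} - \frac{195}{- 2 C x{\left(-15 \right)}} = \frac{35}{-7} - \frac{195}{\left(-2\right) 5 \cdot 13 \left(-15\right)} = 35 \left(- \frac{1}{7}\right) - \frac{195}{\left(-10\right) \left(-195\right)} = -5 - \frac{195}{1950} = -5 - \frac{1}{10} = - \frac{51}{10}$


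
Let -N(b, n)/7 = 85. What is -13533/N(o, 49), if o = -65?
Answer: 13533/595 ≈ 22.745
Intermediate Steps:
N(b, n) = -595 (N(b, n) = -7*85 = -595)
-13533/N(o, 49) = -13533/(-595) = -13533*(-1/595) = 13533/595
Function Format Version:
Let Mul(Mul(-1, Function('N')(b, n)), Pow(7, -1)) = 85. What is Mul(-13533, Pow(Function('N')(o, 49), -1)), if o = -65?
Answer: Rational(13533, 595) ≈ 22.745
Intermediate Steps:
Function('N')(b, n) = -595 (Function('N')(b, n) = Mul(-7, 85) = -595)
Mul(-13533, Pow(Function('N')(o, 49), -1)) = Mul(-13533, Pow(-595, -1)) = Mul(-13533, Rational(-1, 595)) = Rational(13533, 595)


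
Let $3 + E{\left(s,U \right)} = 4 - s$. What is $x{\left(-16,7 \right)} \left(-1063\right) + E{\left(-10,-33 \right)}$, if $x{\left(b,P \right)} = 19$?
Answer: $-20186$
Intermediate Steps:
$E{\left(s,U \right)} = 1 - s$ ($E{\left(s,U \right)} = -3 - \left(-4 + s\right) = 1 - s$)
$x{\left(-16,7 \right)} \left(-1063\right) + E{\left(-10,-33 \right)} = 19 \left(-1063\right) + \left(1 - -10\right) = -20197 + \left(1 + 10\right) = -20197 + 11 = -20186$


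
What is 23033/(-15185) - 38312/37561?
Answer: -1446910233/570363785 ≈ -2.5368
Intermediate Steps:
23033/(-15185) - 38312/37561 = 23033*(-1/15185) - 38312*1/37561 = -23033/15185 - 38312/37561 = -1446910233/570363785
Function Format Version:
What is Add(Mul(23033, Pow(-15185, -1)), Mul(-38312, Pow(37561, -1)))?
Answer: Rational(-1446910233, 570363785) ≈ -2.5368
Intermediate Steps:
Add(Mul(23033, Pow(-15185, -1)), Mul(-38312, Pow(37561, -1))) = Add(Mul(23033, Rational(-1, 15185)), Mul(-38312, Rational(1, 37561))) = Add(Rational(-23033, 15185), Rational(-38312, 37561)) = Rational(-1446910233, 570363785)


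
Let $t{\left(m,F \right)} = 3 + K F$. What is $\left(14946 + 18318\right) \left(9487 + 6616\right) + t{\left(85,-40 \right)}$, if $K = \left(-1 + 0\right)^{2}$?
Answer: $535650155$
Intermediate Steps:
$K = 1$ ($K = \left(-1\right)^{2} = 1$)
$t{\left(m,F \right)} = 3 + F$ ($t{\left(m,F \right)} = 3 + 1 F = 3 + F$)
$\left(14946 + 18318\right) \left(9487 + 6616\right) + t{\left(85,-40 \right)} = \left(14946 + 18318\right) \left(9487 + 6616\right) + \left(3 - 40\right) = 33264 \cdot 16103 - 37 = 535650192 - 37 = 535650155$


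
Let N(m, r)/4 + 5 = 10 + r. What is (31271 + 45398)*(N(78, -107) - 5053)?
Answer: -418689409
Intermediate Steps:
N(m, r) = 20 + 4*r (N(m, r) = -20 + 4*(10 + r) = -20 + (40 + 4*r) = 20 + 4*r)
(31271 + 45398)*(N(78, -107) - 5053) = (31271 + 45398)*((20 + 4*(-107)) - 5053) = 76669*((20 - 428) - 5053) = 76669*(-408 - 5053) = 76669*(-5461) = -418689409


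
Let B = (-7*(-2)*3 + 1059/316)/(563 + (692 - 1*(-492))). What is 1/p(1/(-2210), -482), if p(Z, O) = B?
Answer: 552052/14331 ≈ 38.522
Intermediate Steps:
B = 14331/552052 (B = (14*3 + 1059*(1/316))/(563 + (692 + 492)) = (42 + 1059/316)/(563 + 1184) = (14331/316)/1747 = (14331/316)*(1/1747) = 14331/552052 ≈ 0.025960)
p(Z, O) = 14331/552052
1/p(1/(-2210), -482) = 1/(14331/552052) = 552052/14331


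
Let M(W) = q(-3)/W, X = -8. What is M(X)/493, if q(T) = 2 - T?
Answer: -5/3944 ≈ -0.0012677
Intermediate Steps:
M(W) = 5/W (M(W) = (2 - 1*(-3))/W = (2 + 3)/W = 5/W)
M(X)/493 = (5/(-8))/493 = (5*(-1/8))*(1/493) = -5/8*1/493 = -5/3944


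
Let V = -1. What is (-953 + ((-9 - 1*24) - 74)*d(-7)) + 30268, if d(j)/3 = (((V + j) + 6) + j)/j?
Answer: 202316/7 ≈ 28902.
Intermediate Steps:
d(j) = 3*(5 + 2*j)/j (d(j) = 3*((((-1 + j) + 6) + j)/j) = 3*(((5 + j) + j)/j) = 3*((5 + 2*j)/j) = 3*(5 + 2*j)/j)
(-953 + ((-9 - 1*24) - 74)*d(-7)) + 30268 = (-953 + ((-9 - 1*24) - 74)*(6 + 15/(-7))) + 30268 = (-953 + ((-9 - 24) - 74)*(6 + 15*(-⅐))) + 30268 = (-953 + (-33 - 74)*(6 - 15/7)) + 30268 = (-953 - 107*27/7) + 30268 = (-953 - 2889/7) + 30268 = -9560/7 + 30268 = 202316/7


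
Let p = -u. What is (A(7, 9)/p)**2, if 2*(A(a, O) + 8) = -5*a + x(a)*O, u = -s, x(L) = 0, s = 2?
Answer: 2601/16 ≈ 162.56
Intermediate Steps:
u = -2 (u = -1*2 = -2)
A(a, O) = -8 - 5*a/2 (A(a, O) = -8 + (-5*a + 0*O)/2 = -8 + (-5*a + 0)/2 = -8 + (-5*a)/2 = -8 - 5*a/2)
p = 2 (p = -1*(-2) = 2)
(A(7, 9)/p)**2 = ((-8 - 5/2*7)/2)**2 = ((-8 - 35/2)*(1/2))**2 = (-51/2*1/2)**2 = (-51/4)**2 = 2601/16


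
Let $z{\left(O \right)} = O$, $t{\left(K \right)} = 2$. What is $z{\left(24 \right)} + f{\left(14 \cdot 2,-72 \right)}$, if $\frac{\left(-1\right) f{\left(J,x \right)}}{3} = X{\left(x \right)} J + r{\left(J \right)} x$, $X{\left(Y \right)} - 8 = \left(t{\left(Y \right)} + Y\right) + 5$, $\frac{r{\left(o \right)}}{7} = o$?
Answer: $47148$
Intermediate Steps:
$r{\left(o \right)} = 7 o$
$X{\left(Y \right)} = 15 + Y$ ($X{\left(Y \right)} = 8 + \left(\left(2 + Y\right) + 5\right) = 8 + \left(7 + Y\right) = 15 + Y$)
$f{\left(J,x \right)} = - 21 J x - 3 J \left(15 + x\right)$ ($f{\left(J,x \right)} = - 3 \left(\left(15 + x\right) J + 7 J x\right) = - 3 \left(J \left(15 + x\right) + 7 J x\right) = - 21 J x - 3 J \left(15 + x\right)$)
$z{\left(24 \right)} + f{\left(14 \cdot 2,-72 \right)} = 24 + 3 \cdot 14 \cdot 2 \left(-15 - -576\right) = 24 + 3 \cdot 28 \left(-15 + 576\right) = 24 + 3 \cdot 28 \cdot 561 = 24 + 47124 = 47148$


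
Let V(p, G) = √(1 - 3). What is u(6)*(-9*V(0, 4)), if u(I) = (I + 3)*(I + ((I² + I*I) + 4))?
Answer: -6642*I*√2 ≈ -9393.2*I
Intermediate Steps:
V(p, G) = I*√2 (V(p, G) = √(-2) = I*√2)
u(I) = (3 + I)*(4 + I + 2*I²) (u(I) = (3 + I)*(I + ((I² + I²) + 4)) = (3 + I)*(I + (2*I² + 4)) = (3 + I)*(I + (4 + 2*I²)) = (3 + I)*(4 + I + 2*I²))
u(6)*(-9*V(0, 4)) = (12 + 2*6³ + 7*6 + 7*6²)*(-9*I*√2) = (12 + 2*216 + 42 + 7*36)*(-9*I*√2) = (12 + 432 + 42 + 252)*(-9*I*√2) = 738*(-9*I*√2) = -6642*I*√2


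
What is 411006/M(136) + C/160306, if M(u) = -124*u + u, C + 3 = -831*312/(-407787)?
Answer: -746326866981659/30375586577956 ≈ -24.570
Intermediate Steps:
C = -321363/135929 (C = -3 - 831*312/(-407787) = -3 - 259272*(-1/407787) = -3 + 86424/135929 = -321363/135929 ≈ -2.3642)
M(u) = -123*u
411006/M(136) + C/160306 = 411006/((-123*136)) - 321363/135929/160306 = 411006/(-16728) - 321363/135929*1/160306 = 411006*(-1/16728) - 321363/21790234274 = -68501/2788 - 321363/21790234274 = -746326866981659/30375586577956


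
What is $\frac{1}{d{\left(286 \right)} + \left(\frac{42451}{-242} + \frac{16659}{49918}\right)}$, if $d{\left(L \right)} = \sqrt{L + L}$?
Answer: $- \frac{13197305490215}{2267516394085853} - \frac{150754306802 \sqrt{143}}{2267516394085853} \approx -0.0066152$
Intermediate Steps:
$d{\left(L \right)} = \sqrt{2} \sqrt{L}$ ($d{\left(L \right)} = \sqrt{2 L} = \sqrt{2} \sqrt{L}$)
$\frac{1}{d{\left(286 \right)} + \left(\frac{42451}{-242} + \frac{16659}{49918}\right)} = \frac{1}{\sqrt{2} \sqrt{286} + \left(\frac{42451}{-242} + \frac{16659}{49918}\right)} = \frac{1}{2 \sqrt{143} + \left(42451 \left(- \frac{1}{242}\right) + 16659 \cdot \frac{1}{49918}\right)} = \frac{1}{2 \sqrt{143} + \left(- \frac{42451}{242} + \frac{16659}{49918}\right)} = \frac{1}{2 \sqrt{143} - \frac{48069035}{274549}} = \frac{1}{- \frac{48069035}{274549} + 2 \sqrt{143}}$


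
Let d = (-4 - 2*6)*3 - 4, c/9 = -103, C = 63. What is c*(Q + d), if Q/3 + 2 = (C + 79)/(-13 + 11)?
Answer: 251217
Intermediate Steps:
c = -927 (c = 9*(-103) = -927)
Q = -219 (Q = -6 + 3*((63 + 79)/(-13 + 11)) = -6 + 3*(142/(-2)) = -6 + 3*(142*(-½)) = -6 + 3*(-71) = -6 - 213 = -219)
d = -52 (d = (-4 - 12)*3 - 4 = -16*3 - 4 = -48 - 4 = -52)
c*(Q + d) = -927*(-219 - 52) = -927*(-271) = 251217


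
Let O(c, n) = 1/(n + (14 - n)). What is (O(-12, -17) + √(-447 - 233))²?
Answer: -133279/196 + 2*I*√170/7 ≈ -680.0 + 3.7253*I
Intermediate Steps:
O(c, n) = 1/14
(O(-12, -17) + √(-447 - 233))² = (1/14 + √(-447 - 233))² = (1/14 + √(-680))² = (1/14 + 2*I*√170)²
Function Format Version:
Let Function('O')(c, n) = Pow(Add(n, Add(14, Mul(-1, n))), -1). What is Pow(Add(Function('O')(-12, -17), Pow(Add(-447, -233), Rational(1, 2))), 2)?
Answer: Add(Rational(-133279, 196), Mul(Rational(2, 7), I, Pow(170, Rational(1, 2)))) ≈ Add(-680.00, Mul(3.7253, I))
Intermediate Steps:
Function('O')(c, n) = Rational(1, 14) (Function('O')(c, n) = Pow(14, -1) = Rational(1, 14))
Pow(Add(Function('O')(-12, -17), Pow(Add(-447, -233), Rational(1, 2))), 2) = Pow(Add(Rational(1, 14), Pow(Add(-447, -233), Rational(1, 2))), 2) = Pow(Add(Rational(1, 14), Pow(-680, Rational(1, 2))), 2) = Pow(Add(Rational(1, 14), Mul(2, I, Pow(170, Rational(1, 2)))), 2)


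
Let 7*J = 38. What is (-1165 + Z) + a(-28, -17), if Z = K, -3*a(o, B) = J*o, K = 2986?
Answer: 5615/3 ≈ 1871.7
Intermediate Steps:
J = 38/7 (J = (1/7)*38 = 38/7 ≈ 5.4286)
a(o, B) = -38*o/21
Z = 2986
(-1165 + Z) + a(-28, -17) = (-1165 + 2986) - 38/21*(-28) = 1821 + 152/3 = 5615/3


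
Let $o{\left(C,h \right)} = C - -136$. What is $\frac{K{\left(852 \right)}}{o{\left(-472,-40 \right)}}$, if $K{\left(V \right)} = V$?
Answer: $- \frac{71}{28} \approx -2.5357$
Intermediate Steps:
$o{\left(C,h \right)} = 136 + C$ ($o{\left(C,h \right)} = C + 136 = 136 + C$)
$\frac{K{\left(852 \right)}}{o{\left(-472,-40 \right)}} = \frac{852}{136 - 472} = \frac{852}{-336} = 852 \left(- \frac{1}{336}\right) = - \frac{71}{28}$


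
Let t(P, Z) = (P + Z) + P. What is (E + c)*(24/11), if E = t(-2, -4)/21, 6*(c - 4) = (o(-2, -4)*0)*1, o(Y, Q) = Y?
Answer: 608/77 ≈ 7.8961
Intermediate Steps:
t(P, Z) = Z + 2*P
c = 4 (c = 4 + (-2*0*1)/6 = 4 + (0*1)/6 = 4 + (1/6)*0 = 4 + 0 = 4)
E = -8/21 (E = (-4 + 2*(-2))/21 = (-4 - 4)*(1/21) = -8*1/21 = -8/21 ≈ -0.38095)
(E + c)*(24/11) = (-8/21 + 4)*(24/11) = 76*(24*(1/11))/21 = (76/21)*(24/11) = 608/77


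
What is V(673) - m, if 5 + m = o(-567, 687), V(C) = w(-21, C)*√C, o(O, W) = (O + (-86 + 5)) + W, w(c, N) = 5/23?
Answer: -34 + 5*√673/23 ≈ -28.360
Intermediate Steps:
w(c, N) = 5/23 (w(c, N) = 5*(1/23) = 5/23)
o(O, W) = -81 + O + W (o(O, W) = (O - 81) + W = (-81 + O) + W = -81 + O + W)
V(C) = 5*√C/23
m = 34 (m = -5 + (-81 - 567 + 687) = -5 + 39 = 34)
V(673) - m = 5*√673/23 - 1*34 = 5*√673/23 - 34 = -34 + 5*√673/23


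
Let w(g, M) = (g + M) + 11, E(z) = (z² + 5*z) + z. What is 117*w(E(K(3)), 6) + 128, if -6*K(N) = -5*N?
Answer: 18413/4 ≈ 4603.3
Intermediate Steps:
K(N) = 5*N/6 (K(N) = -(-5)*N/6 = 5*N/6)
E(z) = z² + 6*z
w(g, M) = 11 + M + g (w(g, M) = (M + g) + 11 = 11 + M + g)
117*w(E(K(3)), 6) + 128 = 117*(11 + 6 + ((⅚)*3)*(6 + (⅚)*3)) + 128 = 117*(11 + 6 + 5*(6 + 5/2)/2) + 128 = 117*(11 + 6 + (5/2)*(17/2)) + 128 = 117*(11 + 6 + 85/4) + 128 = 117*(153/4) + 128 = 17901/4 + 128 = 18413/4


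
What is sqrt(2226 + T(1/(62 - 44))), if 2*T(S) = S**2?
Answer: sqrt(2884898)/36 ≈ 47.181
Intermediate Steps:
T(S) = S**2/2
sqrt(2226 + T(1/(62 - 44))) = sqrt(2226 + (1/(62 - 44))**2/2) = sqrt(2226 + (1/18)**2/2) = sqrt(2226 + (1/2)*(1/324)) = sqrt(2226 + 1/648) = sqrt(1442449/648) = sqrt(2884898)/36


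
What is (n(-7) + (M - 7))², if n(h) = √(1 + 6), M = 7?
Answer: 7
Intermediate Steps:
n(h) = √7
(n(-7) + (M - 7))² = (√7 + (7 - 7))² = (√7 + 0)² = (√7)² = 7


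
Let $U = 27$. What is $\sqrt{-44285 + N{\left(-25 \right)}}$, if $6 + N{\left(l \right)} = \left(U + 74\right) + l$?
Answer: $i \sqrt{44215} \approx 210.27 i$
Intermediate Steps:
$N{\left(l \right)} = 95 + l$ ($N{\left(l \right)} = -6 + \left(\left(27 + 74\right) + l\right) = -6 + \left(101 + l\right) = 95 + l$)
$\sqrt{-44285 + N{\left(-25 \right)}} = \sqrt{-44285 + \left(95 - 25\right)} = \sqrt{-44285 + 70} = \sqrt{-44215} = i \sqrt{44215}$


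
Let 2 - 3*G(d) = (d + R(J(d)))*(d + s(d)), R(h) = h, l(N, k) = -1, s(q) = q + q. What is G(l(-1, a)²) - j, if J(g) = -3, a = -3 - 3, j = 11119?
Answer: -33349/3 ≈ -11116.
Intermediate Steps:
a = -6
s(q) = 2*q
G(d) = ⅔ - d*(-3 + d) (G(d) = ⅔ - (d - 3)*(d + 2*d)/3 = ⅔ - (-3 + d)*3*d/3 = ⅔ - d*(-3 + d))
G(l(-1, a)²) - j = (⅔ - ((-1)²)² + 3*(-1)²) - 1*11119 = (⅔ - 1*1² + 3*1) - 11119 = (⅔ - 1*1 + 3) - 11119 = (⅔ - 1 + 3) - 11119 = 8/3 - 11119 = -33349/3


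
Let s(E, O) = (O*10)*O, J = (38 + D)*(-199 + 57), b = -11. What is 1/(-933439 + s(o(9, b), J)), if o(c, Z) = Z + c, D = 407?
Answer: 1/39928827561 ≈ 2.5045e-11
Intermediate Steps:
J = -63190 (J = (38 + 407)*(-199 + 57) = 445*(-142) = -63190)
s(E, O) = 10*O² (s(E, O) = (10*O)*O = 10*O²)
1/(-933439 + s(o(9, b), J)) = 1/(-933439 + 10*(-63190)²) = 1/(-933439 + 10*3992976100) = 1/(-933439 + 39929761000) = 1/39928827561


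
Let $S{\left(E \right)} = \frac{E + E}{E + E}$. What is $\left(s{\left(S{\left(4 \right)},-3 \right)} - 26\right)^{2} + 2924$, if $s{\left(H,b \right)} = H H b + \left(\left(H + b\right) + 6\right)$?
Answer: $3549$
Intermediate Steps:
$S{\left(E \right)} = 1$ ($S{\left(E \right)} = \frac{2 E}{2 E} = 2 E \frac{1}{2 E} = 1$)
$s{\left(H,b \right)} = 6 + H + b + b H^{2}$ ($s{\left(H,b \right)} = H^{2} b + \left(6 + H + b\right) = b H^{2} + \left(6 + H + b\right) = 6 + H + b + b H^{2}$)
$\left(s{\left(S{\left(4 \right)},-3 \right)} - 26\right)^{2} + 2924 = \left(\left(6 + 1 - 3 - 3 \cdot 1^{2}\right) - 26\right)^{2} + 2924 = \left(\left(6 + 1 - 3 - 3\right) - 26\right)^{2} + 2924 = \left(1 - 26\right)^{2} + 2924 = \left(-25\right)^{2} + 2924 = 625 + 2924 = 3549$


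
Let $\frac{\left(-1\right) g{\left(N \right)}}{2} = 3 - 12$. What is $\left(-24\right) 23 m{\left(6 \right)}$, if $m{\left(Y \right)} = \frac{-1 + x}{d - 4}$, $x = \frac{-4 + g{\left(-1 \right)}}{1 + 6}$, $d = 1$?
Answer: $184$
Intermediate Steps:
$g{\left(N \right)} = 18$ ($g{\left(N \right)} = - 2 \left(3 - 12\right) = \left(-2\right) \left(-9\right) = 18$)
$x = 2$ ($x = \frac{-4 + 18}{1 + 6} = \frac{14}{7} = 14 \cdot \frac{1}{7} = 2$)
$m{\left(Y \right)} = - \frac{1}{3}$ ($m{\left(Y \right)} = \frac{-1 + 2}{1 - 4} = 1 \frac{1}{-3} = 1 \left(- \frac{1}{3}\right) = - \frac{1}{3}$)
$\left(-24\right) 23 m{\left(6 \right)} = \left(-24\right) 23 \left(- \frac{1}{3}\right) = \left(-552\right) \left(- \frac{1}{3}\right) = 184$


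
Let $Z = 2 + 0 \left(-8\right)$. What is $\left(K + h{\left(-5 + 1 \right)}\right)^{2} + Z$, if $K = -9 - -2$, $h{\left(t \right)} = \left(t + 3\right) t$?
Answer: $11$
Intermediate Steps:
$h{\left(t \right)} = t \left(3 + t\right)$ ($h{\left(t \right)} = \left(3 + t\right) t = t \left(3 + t\right)$)
$Z = 2$ ($Z = 2 + 0 = 2$)
$K = -7$ ($K = -9 + 2 = -7$)
$\left(K + h{\left(-5 + 1 \right)}\right)^{2} + Z = \left(-7 + \left(-5 + 1\right) \left(3 + \left(-5 + 1\right)\right)\right)^{2} + 2 = \left(-7 - 4 \left(3 - 4\right)\right)^{2} + 2 = \left(-7 - -4\right)^{2} + 2 = \left(-7 + 4\right)^{2} + 2 = \left(-3\right)^{2} + 2 = 9 + 2 = 11$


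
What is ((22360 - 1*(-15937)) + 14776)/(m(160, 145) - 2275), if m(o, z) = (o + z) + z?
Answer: -53073/1825 ≈ -29.081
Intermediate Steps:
m(o, z) = o + 2*z
((22360 - 1*(-15937)) + 14776)/(m(160, 145) - 2275) = ((22360 - 1*(-15937)) + 14776)/((160 + 2*145) - 2275) = ((22360 + 15937) + 14776)/((160 + 290) - 2275) = (38297 + 14776)/(450 - 2275) = 53073/(-1825) = 53073*(-1/1825) = -53073/1825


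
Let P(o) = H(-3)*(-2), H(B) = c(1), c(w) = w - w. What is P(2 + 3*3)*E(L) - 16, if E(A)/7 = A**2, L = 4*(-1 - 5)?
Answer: -16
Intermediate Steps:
c(w) = 0
H(B) = 0
P(o) = 0 (P(o) = 0*(-2) = 0)
L = -24 (L = 4*(-6) = -24)
E(A) = 7*A**2
P(2 + 3*3)*E(L) - 16 = 0*(7*(-24)**2) - 16 = 0*(7*576) - 16 = 0*4032 - 16 = 0 - 16 = -16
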